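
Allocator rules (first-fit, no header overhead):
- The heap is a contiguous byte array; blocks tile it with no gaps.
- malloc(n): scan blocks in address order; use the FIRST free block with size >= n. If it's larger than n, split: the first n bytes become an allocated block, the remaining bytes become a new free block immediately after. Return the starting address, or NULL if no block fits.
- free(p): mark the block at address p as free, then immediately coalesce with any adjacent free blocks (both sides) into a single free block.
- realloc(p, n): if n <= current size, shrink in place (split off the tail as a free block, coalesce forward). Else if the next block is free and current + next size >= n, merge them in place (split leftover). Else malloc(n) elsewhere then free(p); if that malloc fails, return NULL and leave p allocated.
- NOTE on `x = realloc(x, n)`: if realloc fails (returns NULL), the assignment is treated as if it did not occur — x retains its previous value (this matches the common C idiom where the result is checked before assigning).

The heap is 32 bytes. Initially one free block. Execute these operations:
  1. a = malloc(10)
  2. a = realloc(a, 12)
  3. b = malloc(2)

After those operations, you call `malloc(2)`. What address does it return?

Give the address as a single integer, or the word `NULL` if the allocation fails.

Op 1: a = malloc(10) -> a = 0; heap: [0-9 ALLOC][10-31 FREE]
Op 2: a = realloc(a, 12) -> a = 0; heap: [0-11 ALLOC][12-31 FREE]
Op 3: b = malloc(2) -> b = 12; heap: [0-11 ALLOC][12-13 ALLOC][14-31 FREE]
malloc(2): first-fit scan over [0-11 ALLOC][12-13 ALLOC][14-31 FREE] -> 14

Answer: 14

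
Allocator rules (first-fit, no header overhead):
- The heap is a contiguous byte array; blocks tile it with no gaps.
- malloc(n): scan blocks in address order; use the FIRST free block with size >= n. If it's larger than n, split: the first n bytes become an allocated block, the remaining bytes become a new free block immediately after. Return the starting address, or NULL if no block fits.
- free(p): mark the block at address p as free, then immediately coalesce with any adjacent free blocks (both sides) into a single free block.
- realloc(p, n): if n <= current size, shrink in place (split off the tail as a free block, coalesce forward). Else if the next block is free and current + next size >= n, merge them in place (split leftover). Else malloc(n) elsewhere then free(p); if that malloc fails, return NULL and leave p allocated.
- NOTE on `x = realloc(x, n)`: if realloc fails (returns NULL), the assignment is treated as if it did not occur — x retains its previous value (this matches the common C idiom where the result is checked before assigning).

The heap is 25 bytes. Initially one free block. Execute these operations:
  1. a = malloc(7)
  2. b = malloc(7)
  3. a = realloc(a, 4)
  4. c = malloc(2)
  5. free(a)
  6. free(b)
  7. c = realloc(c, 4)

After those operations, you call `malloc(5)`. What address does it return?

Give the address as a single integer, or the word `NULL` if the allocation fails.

Op 1: a = malloc(7) -> a = 0; heap: [0-6 ALLOC][7-24 FREE]
Op 2: b = malloc(7) -> b = 7; heap: [0-6 ALLOC][7-13 ALLOC][14-24 FREE]
Op 3: a = realloc(a, 4) -> a = 0; heap: [0-3 ALLOC][4-6 FREE][7-13 ALLOC][14-24 FREE]
Op 4: c = malloc(2) -> c = 4; heap: [0-3 ALLOC][4-5 ALLOC][6-6 FREE][7-13 ALLOC][14-24 FREE]
Op 5: free(a) -> (freed a); heap: [0-3 FREE][4-5 ALLOC][6-6 FREE][7-13 ALLOC][14-24 FREE]
Op 6: free(b) -> (freed b); heap: [0-3 FREE][4-5 ALLOC][6-24 FREE]
Op 7: c = realloc(c, 4) -> c = 4; heap: [0-3 FREE][4-7 ALLOC][8-24 FREE]
malloc(5): first-fit scan over [0-3 FREE][4-7 ALLOC][8-24 FREE] -> 8

Answer: 8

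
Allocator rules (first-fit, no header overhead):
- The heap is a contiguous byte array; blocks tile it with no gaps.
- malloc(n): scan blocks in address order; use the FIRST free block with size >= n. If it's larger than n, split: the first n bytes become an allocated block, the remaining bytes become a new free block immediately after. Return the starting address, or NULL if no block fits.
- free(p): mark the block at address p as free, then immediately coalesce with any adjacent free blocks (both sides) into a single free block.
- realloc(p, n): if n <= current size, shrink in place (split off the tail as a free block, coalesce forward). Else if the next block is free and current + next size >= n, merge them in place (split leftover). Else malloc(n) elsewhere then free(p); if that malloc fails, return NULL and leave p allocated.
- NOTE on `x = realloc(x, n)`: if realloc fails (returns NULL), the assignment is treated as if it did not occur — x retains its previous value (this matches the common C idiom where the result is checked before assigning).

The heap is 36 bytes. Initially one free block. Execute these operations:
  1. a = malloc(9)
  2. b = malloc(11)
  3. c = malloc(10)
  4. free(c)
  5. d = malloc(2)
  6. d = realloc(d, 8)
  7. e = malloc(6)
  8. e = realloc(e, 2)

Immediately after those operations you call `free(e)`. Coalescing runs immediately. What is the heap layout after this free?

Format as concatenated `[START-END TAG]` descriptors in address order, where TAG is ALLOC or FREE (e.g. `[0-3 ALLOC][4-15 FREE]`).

Op 1: a = malloc(9) -> a = 0; heap: [0-8 ALLOC][9-35 FREE]
Op 2: b = malloc(11) -> b = 9; heap: [0-8 ALLOC][9-19 ALLOC][20-35 FREE]
Op 3: c = malloc(10) -> c = 20; heap: [0-8 ALLOC][9-19 ALLOC][20-29 ALLOC][30-35 FREE]
Op 4: free(c) -> (freed c); heap: [0-8 ALLOC][9-19 ALLOC][20-35 FREE]
Op 5: d = malloc(2) -> d = 20; heap: [0-8 ALLOC][9-19 ALLOC][20-21 ALLOC][22-35 FREE]
Op 6: d = realloc(d, 8) -> d = 20; heap: [0-8 ALLOC][9-19 ALLOC][20-27 ALLOC][28-35 FREE]
Op 7: e = malloc(6) -> e = 28; heap: [0-8 ALLOC][9-19 ALLOC][20-27 ALLOC][28-33 ALLOC][34-35 FREE]
Op 8: e = realloc(e, 2) -> e = 28; heap: [0-8 ALLOC][9-19 ALLOC][20-27 ALLOC][28-29 ALLOC][30-35 FREE]
free(e): e = 28 -> block [28-29 ALLOC]; mark free, coalesce with adjacent free neighbors -> [0-8 ALLOC][9-19 ALLOC][20-27 ALLOC][28-35 FREE]

Answer: [0-8 ALLOC][9-19 ALLOC][20-27 ALLOC][28-35 FREE]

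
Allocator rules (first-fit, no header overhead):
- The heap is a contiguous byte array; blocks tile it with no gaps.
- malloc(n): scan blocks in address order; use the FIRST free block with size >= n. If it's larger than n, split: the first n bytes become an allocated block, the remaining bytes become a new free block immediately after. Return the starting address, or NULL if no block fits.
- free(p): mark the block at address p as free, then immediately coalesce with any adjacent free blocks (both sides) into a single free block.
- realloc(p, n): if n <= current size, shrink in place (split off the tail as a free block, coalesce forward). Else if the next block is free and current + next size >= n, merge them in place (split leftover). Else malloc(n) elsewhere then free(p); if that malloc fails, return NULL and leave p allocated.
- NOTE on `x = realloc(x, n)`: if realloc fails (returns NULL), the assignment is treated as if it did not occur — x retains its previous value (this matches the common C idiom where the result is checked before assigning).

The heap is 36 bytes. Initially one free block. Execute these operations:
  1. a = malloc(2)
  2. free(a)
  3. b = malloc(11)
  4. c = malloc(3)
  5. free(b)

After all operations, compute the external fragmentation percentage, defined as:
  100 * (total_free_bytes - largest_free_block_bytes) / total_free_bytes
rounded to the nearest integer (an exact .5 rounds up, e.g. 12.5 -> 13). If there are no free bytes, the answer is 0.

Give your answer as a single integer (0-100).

Op 1: a = malloc(2) -> a = 0; heap: [0-1 ALLOC][2-35 FREE]
Op 2: free(a) -> (freed a); heap: [0-35 FREE]
Op 3: b = malloc(11) -> b = 0; heap: [0-10 ALLOC][11-35 FREE]
Op 4: c = malloc(3) -> c = 11; heap: [0-10 ALLOC][11-13 ALLOC][14-35 FREE]
Op 5: free(b) -> (freed b); heap: [0-10 FREE][11-13 ALLOC][14-35 FREE]
Free blocks: [11 22] total_free=33 largest=22 -> 100*(33-22)/33 = 1100/33 ≈ 33.333 -> rounds to 33

Answer: 33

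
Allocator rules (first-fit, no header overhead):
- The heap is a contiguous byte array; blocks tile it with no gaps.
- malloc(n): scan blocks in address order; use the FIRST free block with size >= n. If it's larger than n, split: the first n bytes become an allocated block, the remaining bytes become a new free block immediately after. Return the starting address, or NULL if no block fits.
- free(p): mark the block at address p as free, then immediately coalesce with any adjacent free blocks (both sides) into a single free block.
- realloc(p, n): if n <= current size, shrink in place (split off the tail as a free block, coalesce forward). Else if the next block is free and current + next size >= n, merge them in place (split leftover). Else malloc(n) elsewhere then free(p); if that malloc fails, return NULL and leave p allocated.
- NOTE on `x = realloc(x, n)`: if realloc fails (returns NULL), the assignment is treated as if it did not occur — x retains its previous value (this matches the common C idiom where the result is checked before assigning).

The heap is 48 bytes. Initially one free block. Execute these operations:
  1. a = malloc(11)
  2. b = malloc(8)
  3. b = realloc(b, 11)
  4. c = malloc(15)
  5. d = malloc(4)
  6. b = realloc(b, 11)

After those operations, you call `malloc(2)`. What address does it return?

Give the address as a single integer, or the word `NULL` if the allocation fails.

Op 1: a = malloc(11) -> a = 0; heap: [0-10 ALLOC][11-47 FREE]
Op 2: b = malloc(8) -> b = 11; heap: [0-10 ALLOC][11-18 ALLOC][19-47 FREE]
Op 3: b = realloc(b, 11) -> b = 11; heap: [0-10 ALLOC][11-21 ALLOC][22-47 FREE]
Op 4: c = malloc(15) -> c = 22; heap: [0-10 ALLOC][11-21 ALLOC][22-36 ALLOC][37-47 FREE]
Op 5: d = malloc(4) -> d = 37; heap: [0-10 ALLOC][11-21 ALLOC][22-36 ALLOC][37-40 ALLOC][41-47 FREE]
Op 6: b = realloc(b, 11) -> b = 11; heap: [0-10 ALLOC][11-21 ALLOC][22-36 ALLOC][37-40 ALLOC][41-47 FREE]
malloc(2): first-fit scan over [0-10 ALLOC][11-21 ALLOC][22-36 ALLOC][37-40 ALLOC][41-47 FREE] -> 41

Answer: 41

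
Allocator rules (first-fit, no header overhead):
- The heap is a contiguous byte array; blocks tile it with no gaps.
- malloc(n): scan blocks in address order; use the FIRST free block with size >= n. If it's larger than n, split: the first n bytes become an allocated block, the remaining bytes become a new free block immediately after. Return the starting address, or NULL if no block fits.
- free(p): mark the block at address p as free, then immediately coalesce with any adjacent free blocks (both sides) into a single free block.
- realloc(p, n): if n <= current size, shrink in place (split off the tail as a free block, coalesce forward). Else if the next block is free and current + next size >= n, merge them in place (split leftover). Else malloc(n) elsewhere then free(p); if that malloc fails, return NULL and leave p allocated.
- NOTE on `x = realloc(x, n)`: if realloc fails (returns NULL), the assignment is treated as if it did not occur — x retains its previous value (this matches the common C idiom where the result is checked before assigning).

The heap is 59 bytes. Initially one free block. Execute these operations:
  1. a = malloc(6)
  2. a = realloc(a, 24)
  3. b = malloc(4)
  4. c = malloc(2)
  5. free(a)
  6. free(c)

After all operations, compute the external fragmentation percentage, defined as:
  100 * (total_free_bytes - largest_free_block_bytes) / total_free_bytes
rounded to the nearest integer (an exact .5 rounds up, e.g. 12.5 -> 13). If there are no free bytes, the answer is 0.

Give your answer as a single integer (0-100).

Op 1: a = malloc(6) -> a = 0; heap: [0-5 ALLOC][6-58 FREE]
Op 2: a = realloc(a, 24) -> a = 0; heap: [0-23 ALLOC][24-58 FREE]
Op 3: b = malloc(4) -> b = 24; heap: [0-23 ALLOC][24-27 ALLOC][28-58 FREE]
Op 4: c = malloc(2) -> c = 28; heap: [0-23 ALLOC][24-27 ALLOC][28-29 ALLOC][30-58 FREE]
Op 5: free(a) -> (freed a); heap: [0-23 FREE][24-27 ALLOC][28-29 ALLOC][30-58 FREE]
Op 6: free(c) -> (freed c); heap: [0-23 FREE][24-27 ALLOC][28-58 FREE]
Free blocks: [24 31] total_free=55 largest=31 -> 100*(55-31)/55 = 2400/55 ≈ 43.636 -> rounds to 44

Answer: 44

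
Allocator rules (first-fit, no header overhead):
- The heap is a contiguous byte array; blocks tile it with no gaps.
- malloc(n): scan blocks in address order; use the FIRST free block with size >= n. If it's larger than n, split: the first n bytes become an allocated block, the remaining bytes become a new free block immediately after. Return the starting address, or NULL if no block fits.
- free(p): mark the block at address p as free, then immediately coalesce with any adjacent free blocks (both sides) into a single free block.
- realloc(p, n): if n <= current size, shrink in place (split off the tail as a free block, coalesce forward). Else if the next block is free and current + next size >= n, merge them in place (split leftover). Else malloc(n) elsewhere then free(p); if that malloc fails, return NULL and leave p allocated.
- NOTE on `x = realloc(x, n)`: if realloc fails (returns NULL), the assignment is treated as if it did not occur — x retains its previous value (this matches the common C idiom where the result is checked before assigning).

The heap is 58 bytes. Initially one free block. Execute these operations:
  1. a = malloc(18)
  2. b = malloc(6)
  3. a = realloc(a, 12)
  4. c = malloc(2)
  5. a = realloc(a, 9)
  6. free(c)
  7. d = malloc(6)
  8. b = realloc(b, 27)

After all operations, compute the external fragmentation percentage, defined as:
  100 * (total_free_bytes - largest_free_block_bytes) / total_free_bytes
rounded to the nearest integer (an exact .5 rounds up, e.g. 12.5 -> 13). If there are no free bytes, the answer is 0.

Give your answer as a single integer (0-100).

Answer: 19

Derivation:
Op 1: a = malloc(18) -> a = 0; heap: [0-17 ALLOC][18-57 FREE]
Op 2: b = malloc(6) -> b = 18; heap: [0-17 ALLOC][18-23 ALLOC][24-57 FREE]
Op 3: a = realloc(a, 12) -> a = 0; heap: [0-11 ALLOC][12-17 FREE][18-23 ALLOC][24-57 FREE]
Op 4: c = malloc(2) -> c = 12; heap: [0-11 ALLOC][12-13 ALLOC][14-17 FREE][18-23 ALLOC][24-57 FREE]
Op 5: a = realloc(a, 9) -> a = 0; heap: [0-8 ALLOC][9-11 FREE][12-13 ALLOC][14-17 FREE][18-23 ALLOC][24-57 FREE]
Op 6: free(c) -> (freed c); heap: [0-8 ALLOC][9-17 FREE][18-23 ALLOC][24-57 FREE]
Op 7: d = malloc(6) -> d = 9; heap: [0-8 ALLOC][9-14 ALLOC][15-17 FREE][18-23 ALLOC][24-57 FREE]
Op 8: b = realloc(b, 27) -> b = 18; heap: [0-8 ALLOC][9-14 ALLOC][15-17 FREE][18-44 ALLOC][45-57 FREE]
Free blocks: [3 13] total_free=16 largest=13 -> 100*(16-13)/16 = 300/16 = 18.75 -> rounds to 19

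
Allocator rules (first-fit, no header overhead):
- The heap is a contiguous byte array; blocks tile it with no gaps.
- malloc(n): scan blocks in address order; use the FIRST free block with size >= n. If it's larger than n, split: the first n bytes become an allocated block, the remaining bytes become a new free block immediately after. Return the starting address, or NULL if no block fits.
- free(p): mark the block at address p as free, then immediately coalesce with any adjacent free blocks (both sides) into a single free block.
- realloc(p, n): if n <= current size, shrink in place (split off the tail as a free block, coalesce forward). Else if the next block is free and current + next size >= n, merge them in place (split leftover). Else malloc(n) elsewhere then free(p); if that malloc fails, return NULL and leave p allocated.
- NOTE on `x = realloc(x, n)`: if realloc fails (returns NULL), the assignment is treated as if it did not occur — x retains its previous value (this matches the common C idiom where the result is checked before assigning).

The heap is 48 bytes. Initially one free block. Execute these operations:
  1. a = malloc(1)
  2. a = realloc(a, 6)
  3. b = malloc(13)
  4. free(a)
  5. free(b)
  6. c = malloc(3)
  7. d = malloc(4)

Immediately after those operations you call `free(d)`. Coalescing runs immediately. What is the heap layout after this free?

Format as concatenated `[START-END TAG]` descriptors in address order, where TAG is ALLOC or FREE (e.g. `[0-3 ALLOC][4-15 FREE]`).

Op 1: a = malloc(1) -> a = 0; heap: [0-0 ALLOC][1-47 FREE]
Op 2: a = realloc(a, 6) -> a = 0; heap: [0-5 ALLOC][6-47 FREE]
Op 3: b = malloc(13) -> b = 6; heap: [0-5 ALLOC][6-18 ALLOC][19-47 FREE]
Op 4: free(a) -> (freed a); heap: [0-5 FREE][6-18 ALLOC][19-47 FREE]
Op 5: free(b) -> (freed b); heap: [0-47 FREE]
Op 6: c = malloc(3) -> c = 0; heap: [0-2 ALLOC][3-47 FREE]
Op 7: d = malloc(4) -> d = 3; heap: [0-2 ALLOC][3-6 ALLOC][7-47 FREE]
free(d): d = 3 -> block [3-6 ALLOC]; mark free, coalesce with adjacent free neighbors -> [0-2 ALLOC][3-47 FREE]

Answer: [0-2 ALLOC][3-47 FREE]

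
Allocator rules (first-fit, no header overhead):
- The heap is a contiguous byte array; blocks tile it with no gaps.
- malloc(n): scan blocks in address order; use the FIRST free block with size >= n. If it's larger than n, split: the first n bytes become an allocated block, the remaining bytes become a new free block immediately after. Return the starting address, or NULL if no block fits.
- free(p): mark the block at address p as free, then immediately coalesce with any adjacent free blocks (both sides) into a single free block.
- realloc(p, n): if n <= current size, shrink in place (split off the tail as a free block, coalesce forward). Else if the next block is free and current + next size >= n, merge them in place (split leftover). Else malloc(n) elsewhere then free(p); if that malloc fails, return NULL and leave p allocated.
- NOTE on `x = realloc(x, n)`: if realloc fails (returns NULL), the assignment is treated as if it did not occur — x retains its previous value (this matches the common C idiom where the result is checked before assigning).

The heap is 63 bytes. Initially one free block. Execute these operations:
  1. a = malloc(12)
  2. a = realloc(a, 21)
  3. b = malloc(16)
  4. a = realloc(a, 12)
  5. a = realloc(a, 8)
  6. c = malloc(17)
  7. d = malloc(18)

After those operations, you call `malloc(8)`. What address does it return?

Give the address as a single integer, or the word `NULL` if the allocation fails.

Answer: 8

Derivation:
Op 1: a = malloc(12) -> a = 0; heap: [0-11 ALLOC][12-62 FREE]
Op 2: a = realloc(a, 21) -> a = 0; heap: [0-20 ALLOC][21-62 FREE]
Op 3: b = malloc(16) -> b = 21; heap: [0-20 ALLOC][21-36 ALLOC][37-62 FREE]
Op 4: a = realloc(a, 12) -> a = 0; heap: [0-11 ALLOC][12-20 FREE][21-36 ALLOC][37-62 FREE]
Op 5: a = realloc(a, 8) -> a = 0; heap: [0-7 ALLOC][8-20 FREE][21-36 ALLOC][37-62 FREE]
Op 6: c = malloc(17) -> c = 37; heap: [0-7 ALLOC][8-20 FREE][21-36 ALLOC][37-53 ALLOC][54-62 FREE]
Op 7: d = malloc(18) -> d = NULL; heap: [0-7 ALLOC][8-20 FREE][21-36 ALLOC][37-53 ALLOC][54-62 FREE]
malloc(8): first-fit scan over [0-7 ALLOC][8-20 FREE][21-36 ALLOC][37-53 ALLOC][54-62 FREE] -> 8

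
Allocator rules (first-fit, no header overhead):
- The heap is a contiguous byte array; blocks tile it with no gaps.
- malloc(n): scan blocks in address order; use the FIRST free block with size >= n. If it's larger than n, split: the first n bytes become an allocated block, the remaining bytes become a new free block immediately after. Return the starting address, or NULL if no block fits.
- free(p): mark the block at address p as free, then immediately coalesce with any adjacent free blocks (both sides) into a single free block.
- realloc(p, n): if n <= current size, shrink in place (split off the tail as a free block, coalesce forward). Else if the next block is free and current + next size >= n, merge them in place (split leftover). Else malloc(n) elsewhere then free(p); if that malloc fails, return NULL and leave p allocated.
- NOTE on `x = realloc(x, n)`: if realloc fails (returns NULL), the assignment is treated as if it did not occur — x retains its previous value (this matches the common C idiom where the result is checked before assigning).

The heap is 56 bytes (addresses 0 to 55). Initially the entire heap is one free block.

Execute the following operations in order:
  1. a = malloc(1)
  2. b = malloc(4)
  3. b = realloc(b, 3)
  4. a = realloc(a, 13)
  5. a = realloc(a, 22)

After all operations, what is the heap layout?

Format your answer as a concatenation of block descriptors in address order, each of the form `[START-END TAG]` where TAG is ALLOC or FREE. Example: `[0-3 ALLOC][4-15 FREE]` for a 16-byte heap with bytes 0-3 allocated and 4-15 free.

Op 1: a = malloc(1) -> a = 0; heap: [0-0 ALLOC][1-55 FREE]
Op 2: b = malloc(4) -> b = 1; heap: [0-0 ALLOC][1-4 ALLOC][5-55 FREE]
Op 3: b = realloc(b, 3) -> b = 1; heap: [0-0 ALLOC][1-3 ALLOC][4-55 FREE]
Op 4: a = realloc(a, 13) -> a = 4; heap: [0-0 FREE][1-3 ALLOC][4-16 ALLOC][17-55 FREE]
Op 5: a = realloc(a, 22) -> a = 4; heap: [0-0 FREE][1-3 ALLOC][4-25 ALLOC][26-55 FREE]

Answer: [0-0 FREE][1-3 ALLOC][4-25 ALLOC][26-55 FREE]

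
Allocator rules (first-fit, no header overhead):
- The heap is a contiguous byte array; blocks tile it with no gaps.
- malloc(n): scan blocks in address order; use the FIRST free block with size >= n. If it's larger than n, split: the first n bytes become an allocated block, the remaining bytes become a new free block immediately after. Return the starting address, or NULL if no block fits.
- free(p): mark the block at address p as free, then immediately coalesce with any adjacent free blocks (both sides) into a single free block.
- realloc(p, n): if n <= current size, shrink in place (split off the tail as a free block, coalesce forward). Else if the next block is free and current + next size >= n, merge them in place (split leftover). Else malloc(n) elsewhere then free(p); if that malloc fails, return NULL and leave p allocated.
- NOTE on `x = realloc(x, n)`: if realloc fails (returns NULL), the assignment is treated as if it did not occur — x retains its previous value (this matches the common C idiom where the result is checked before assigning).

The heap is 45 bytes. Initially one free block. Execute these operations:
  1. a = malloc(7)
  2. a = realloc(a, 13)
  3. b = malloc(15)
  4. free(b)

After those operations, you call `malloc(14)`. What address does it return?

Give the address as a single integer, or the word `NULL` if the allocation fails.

Op 1: a = malloc(7) -> a = 0; heap: [0-6 ALLOC][7-44 FREE]
Op 2: a = realloc(a, 13) -> a = 0; heap: [0-12 ALLOC][13-44 FREE]
Op 3: b = malloc(15) -> b = 13; heap: [0-12 ALLOC][13-27 ALLOC][28-44 FREE]
Op 4: free(b) -> (freed b); heap: [0-12 ALLOC][13-44 FREE]
malloc(14): first-fit scan over [0-12 ALLOC][13-44 FREE] -> 13

Answer: 13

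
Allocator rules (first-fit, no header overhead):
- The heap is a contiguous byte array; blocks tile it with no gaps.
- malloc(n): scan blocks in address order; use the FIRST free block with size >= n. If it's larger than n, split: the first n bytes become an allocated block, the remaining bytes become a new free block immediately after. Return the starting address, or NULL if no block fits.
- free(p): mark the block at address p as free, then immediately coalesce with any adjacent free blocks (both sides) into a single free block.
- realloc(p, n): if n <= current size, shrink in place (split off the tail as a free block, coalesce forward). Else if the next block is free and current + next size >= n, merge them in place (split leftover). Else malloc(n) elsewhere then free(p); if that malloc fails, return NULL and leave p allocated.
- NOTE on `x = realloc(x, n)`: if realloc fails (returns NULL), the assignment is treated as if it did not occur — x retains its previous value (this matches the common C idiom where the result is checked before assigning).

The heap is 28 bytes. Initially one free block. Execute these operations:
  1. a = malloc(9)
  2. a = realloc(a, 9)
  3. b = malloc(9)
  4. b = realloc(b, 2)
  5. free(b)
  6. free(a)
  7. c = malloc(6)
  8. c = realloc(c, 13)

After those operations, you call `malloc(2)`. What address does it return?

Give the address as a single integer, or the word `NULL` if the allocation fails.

Op 1: a = malloc(9) -> a = 0; heap: [0-8 ALLOC][9-27 FREE]
Op 2: a = realloc(a, 9) -> a = 0; heap: [0-8 ALLOC][9-27 FREE]
Op 3: b = malloc(9) -> b = 9; heap: [0-8 ALLOC][9-17 ALLOC][18-27 FREE]
Op 4: b = realloc(b, 2) -> b = 9; heap: [0-8 ALLOC][9-10 ALLOC][11-27 FREE]
Op 5: free(b) -> (freed b); heap: [0-8 ALLOC][9-27 FREE]
Op 6: free(a) -> (freed a); heap: [0-27 FREE]
Op 7: c = malloc(6) -> c = 0; heap: [0-5 ALLOC][6-27 FREE]
Op 8: c = realloc(c, 13) -> c = 0; heap: [0-12 ALLOC][13-27 FREE]
malloc(2): first-fit scan over [0-12 ALLOC][13-27 FREE] -> 13

Answer: 13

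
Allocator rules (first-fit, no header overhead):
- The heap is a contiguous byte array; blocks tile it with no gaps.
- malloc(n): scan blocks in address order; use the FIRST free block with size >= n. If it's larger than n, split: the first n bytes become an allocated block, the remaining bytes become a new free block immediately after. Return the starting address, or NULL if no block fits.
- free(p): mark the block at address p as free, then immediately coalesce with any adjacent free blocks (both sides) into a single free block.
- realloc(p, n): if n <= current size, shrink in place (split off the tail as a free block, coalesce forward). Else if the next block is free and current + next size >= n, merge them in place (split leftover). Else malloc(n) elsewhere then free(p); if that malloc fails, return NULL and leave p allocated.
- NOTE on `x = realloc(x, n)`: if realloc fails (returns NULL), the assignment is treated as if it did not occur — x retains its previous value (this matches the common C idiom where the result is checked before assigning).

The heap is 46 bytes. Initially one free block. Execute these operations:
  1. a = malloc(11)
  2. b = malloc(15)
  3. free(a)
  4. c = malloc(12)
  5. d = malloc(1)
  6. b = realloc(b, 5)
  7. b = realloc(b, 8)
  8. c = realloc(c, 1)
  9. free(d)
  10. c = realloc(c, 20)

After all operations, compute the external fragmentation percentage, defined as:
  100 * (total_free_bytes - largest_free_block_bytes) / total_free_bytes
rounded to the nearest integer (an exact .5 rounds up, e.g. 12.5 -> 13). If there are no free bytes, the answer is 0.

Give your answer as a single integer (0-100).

Answer: 39

Derivation:
Op 1: a = malloc(11) -> a = 0; heap: [0-10 ALLOC][11-45 FREE]
Op 2: b = malloc(15) -> b = 11; heap: [0-10 ALLOC][11-25 ALLOC][26-45 FREE]
Op 3: free(a) -> (freed a); heap: [0-10 FREE][11-25 ALLOC][26-45 FREE]
Op 4: c = malloc(12) -> c = 26; heap: [0-10 FREE][11-25 ALLOC][26-37 ALLOC][38-45 FREE]
Op 5: d = malloc(1) -> d = 0; heap: [0-0 ALLOC][1-10 FREE][11-25 ALLOC][26-37 ALLOC][38-45 FREE]
Op 6: b = realloc(b, 5) -> b = 11; heap: [0-0 ALLOC][1-10 FREE][11-15 ALLOC][16-25 FREE][26-37 ALLOC][38-45 FREE]
Op 7: b = realloc(b, 8) -> b = 11; heap: [0-0 ALLOC][1-10 FREE][11-18 ALLOC][19-25 FREE][26-37 ALLOC][38-45 FREE]
Op 8: c = realloc(c, 1) -> c = 26; heap: [0-0 ALLOC][1-10 FREE][11-18 ALLOC][19-25 FREE][26-26 ALLOC][27-45 FREE]
Op 9: free(d) -> (freed d); heap: [0-10 FREE][11-18 ALLOC][19-25 FREE][26-26 ALLOC][27-45 FREE]
Op 10: c = realloc(c, 20) -> c = 26; heap: [0-10 FREE][11-18 ALLOC][19-25 FREE][26-45 ALLOC]
Free blocks: [11 7] total_free=18 largest=11 -> 100*(18-11)/18 = 700/18 ≈ 38.889 -> rounds to 39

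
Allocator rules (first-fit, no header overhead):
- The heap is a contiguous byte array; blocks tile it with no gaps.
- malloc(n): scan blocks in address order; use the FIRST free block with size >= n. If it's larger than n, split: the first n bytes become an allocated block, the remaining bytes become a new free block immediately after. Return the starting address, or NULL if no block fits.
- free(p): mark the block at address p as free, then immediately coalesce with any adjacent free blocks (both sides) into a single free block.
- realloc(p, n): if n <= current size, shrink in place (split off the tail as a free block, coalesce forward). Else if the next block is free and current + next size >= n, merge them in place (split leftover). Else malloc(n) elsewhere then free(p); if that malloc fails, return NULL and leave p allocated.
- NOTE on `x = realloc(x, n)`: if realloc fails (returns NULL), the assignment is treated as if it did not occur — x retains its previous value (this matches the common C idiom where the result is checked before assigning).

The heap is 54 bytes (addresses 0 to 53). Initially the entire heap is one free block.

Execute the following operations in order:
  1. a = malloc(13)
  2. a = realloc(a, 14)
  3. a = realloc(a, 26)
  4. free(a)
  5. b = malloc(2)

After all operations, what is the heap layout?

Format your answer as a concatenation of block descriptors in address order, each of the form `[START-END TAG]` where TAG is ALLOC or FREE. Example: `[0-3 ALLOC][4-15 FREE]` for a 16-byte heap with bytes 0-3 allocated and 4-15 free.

Answer: [0-1 ALLOC][2-53 FREE]

Derivation:
Op 1: a = malloc(13) -> a = 0; heap: [0-12 ALLOC][13-53 FREE]
Op 2: a = realloc(a, 14) -> a = 0; heap: [0-13 ALLOC][14-53 FREE]
Op 3: a = realloc(a, 26) -> a = 0; heap: [0-25 ALLOC][26-53 FREE]
Op 4: free(a) -> (freed a); heap: [0-53 FREE]
Op 5: b = malloc(2) -> b = 0; heap: [0-1 ALLOC][2-53 FREE]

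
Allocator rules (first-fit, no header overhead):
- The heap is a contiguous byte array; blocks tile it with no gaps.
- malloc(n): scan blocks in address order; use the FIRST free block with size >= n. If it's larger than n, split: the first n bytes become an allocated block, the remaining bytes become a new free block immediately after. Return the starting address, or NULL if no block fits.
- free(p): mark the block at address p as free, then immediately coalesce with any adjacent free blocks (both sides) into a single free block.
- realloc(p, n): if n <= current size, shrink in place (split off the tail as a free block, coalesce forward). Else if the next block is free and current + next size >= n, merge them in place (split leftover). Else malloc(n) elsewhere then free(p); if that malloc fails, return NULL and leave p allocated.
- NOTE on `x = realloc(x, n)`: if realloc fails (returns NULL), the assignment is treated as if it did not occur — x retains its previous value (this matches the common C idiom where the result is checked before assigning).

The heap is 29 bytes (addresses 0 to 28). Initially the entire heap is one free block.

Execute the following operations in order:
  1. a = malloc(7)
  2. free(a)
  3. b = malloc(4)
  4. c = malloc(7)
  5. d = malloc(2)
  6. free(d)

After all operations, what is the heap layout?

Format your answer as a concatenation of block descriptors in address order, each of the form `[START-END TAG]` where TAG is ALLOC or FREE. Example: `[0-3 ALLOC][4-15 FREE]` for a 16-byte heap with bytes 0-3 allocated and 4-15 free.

Answer: [0-3 ALLOC][4-10 ALLOC][11-28 FREE]

Derivation:
Op 1: a = malloc(7) -> a = 0; heap: [0-6 ALLOC][7-28 FREE]
Op 2: free(a) -> (freed a); heap: [0-28 FREE]
Op 3: b = malloc(4) -> b = 0; heap: [0-3 ALLOC][4-28 FREE]
Op 4: c = malloc(7) -> c = 4; heap: [0-3 ALLOC][4-10 ALLOC][11-28 FREE]
Op 5: d = malloc(2) -> d = 11; heap: [0-3 ALLOC][4-10 ALLOC][11-12 ALLOC][13-28 FREE]
Op 6: free(d) -> (freed d); heap: [0-3 ALLOC][4-10 ALLOC][11-28 FREE]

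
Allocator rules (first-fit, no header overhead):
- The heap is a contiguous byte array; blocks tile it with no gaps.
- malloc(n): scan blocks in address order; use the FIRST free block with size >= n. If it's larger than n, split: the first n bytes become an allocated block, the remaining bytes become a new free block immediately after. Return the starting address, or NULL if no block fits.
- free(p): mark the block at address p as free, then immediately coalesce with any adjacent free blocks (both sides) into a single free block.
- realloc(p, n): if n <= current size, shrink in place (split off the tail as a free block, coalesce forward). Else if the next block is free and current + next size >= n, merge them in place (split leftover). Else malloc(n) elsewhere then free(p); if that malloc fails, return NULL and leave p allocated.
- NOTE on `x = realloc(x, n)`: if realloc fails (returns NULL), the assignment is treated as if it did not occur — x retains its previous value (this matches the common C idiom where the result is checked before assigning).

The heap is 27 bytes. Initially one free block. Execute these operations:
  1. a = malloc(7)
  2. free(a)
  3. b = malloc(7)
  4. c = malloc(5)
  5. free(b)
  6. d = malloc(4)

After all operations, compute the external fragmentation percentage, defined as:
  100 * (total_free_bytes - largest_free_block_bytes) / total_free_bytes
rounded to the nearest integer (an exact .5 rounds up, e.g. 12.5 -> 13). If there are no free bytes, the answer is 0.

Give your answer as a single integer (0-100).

Answer: 17

Derivation:
Op 1: a = malloc(7) -> a = 0; heap: [0-6 ALLOC][7-26 FREE]
Op 2: free(a) -> (freed a); heap: [0-26 FREE]
Op 3: b = malloc(7) -> b = 0; heap: [0-6 ALLOC][7-26 FREE]
Op 4: c = malloc(5) -> c = 7; heap: [0-6 ALLOC][7-11 ALLOC][12-26 FREE]
Op 5: free(b) -> (freed b); heap: [0-6 FREE][7-11 ALLOC][12-26 FREE]
Op 6: d = malloc(4) -> d = 0; heap: [0-3 ALLOC][4-6 FREE][7-11 ALLOC][12-26 FREE]
Free blocks: [3 15] total_free=18 largest=15 -> 100*(18-15)/18 = 300/18 ≈ 16.667 -> rounds to 17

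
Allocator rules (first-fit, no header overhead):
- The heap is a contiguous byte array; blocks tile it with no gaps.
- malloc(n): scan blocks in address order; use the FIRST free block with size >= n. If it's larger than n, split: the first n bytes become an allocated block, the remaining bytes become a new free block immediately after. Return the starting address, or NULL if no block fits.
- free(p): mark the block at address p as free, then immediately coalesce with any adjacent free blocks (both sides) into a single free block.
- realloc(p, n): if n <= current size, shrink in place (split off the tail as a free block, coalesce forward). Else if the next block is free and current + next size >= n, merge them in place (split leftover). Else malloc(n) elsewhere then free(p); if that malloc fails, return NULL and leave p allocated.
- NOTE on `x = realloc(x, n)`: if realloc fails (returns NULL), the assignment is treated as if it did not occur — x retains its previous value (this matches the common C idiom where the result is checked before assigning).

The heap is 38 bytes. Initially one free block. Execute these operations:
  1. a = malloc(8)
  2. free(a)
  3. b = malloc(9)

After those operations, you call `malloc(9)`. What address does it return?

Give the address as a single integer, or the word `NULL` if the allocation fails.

Answer: 9

Derivation:
Op 1: a = malloc(8) -> a = 0; heap: [0-7 ALLOC][8-37 FREE]
Op 2: free(a) -> (freed a); heap: [0-37 FREE]
Op 3: b = malloc(9) -> b = 0; heap: [0-8 ALLOC][9-37 FREE]
malloc(9): first-fit scan over [0-8 ALLOC][9-37 FREE] -> 9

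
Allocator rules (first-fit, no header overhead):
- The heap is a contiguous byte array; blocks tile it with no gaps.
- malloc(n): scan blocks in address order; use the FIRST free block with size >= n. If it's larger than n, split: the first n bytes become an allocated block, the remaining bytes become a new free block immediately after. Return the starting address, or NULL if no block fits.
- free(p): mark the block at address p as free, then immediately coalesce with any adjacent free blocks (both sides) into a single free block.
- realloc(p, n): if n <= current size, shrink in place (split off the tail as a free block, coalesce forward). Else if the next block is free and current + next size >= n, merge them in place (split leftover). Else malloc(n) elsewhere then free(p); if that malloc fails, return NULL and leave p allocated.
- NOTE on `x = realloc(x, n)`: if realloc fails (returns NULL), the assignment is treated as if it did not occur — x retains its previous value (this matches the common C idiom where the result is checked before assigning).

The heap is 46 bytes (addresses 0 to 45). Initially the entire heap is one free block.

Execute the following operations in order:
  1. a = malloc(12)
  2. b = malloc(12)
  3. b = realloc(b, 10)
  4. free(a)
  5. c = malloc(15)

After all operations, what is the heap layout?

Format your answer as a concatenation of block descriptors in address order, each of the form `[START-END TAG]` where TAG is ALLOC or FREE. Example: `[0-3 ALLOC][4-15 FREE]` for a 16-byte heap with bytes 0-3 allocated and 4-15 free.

Op 1: a = malloc(12) -> a = 0; heap: [0-11 ALLOC][12-45 FREE]
Op 2: b = malloc(12) -> b = 12; heap: [0-11 ALLOC][12-23 ALLOC][24-45 FREE]
Op 3: b = realloc(b, 10) -> b = 12; heap: [0-11 ALLOC][12-21 ALLOC][22-45 FREE]
Op 4: free(a) -> (freed a); heap: [0-11 FREE][12-21 ALLOC][22-45 FREE]
Op 5: c = malloc(15) -> c = 22; heap: [0-11 FREE][12-21 ALLOC][22-36 ALLOC][37-45 FREE]

Answer: [0-11 FREE][12-21 ALLOC][22-36 ALLOC][37-45 FREE]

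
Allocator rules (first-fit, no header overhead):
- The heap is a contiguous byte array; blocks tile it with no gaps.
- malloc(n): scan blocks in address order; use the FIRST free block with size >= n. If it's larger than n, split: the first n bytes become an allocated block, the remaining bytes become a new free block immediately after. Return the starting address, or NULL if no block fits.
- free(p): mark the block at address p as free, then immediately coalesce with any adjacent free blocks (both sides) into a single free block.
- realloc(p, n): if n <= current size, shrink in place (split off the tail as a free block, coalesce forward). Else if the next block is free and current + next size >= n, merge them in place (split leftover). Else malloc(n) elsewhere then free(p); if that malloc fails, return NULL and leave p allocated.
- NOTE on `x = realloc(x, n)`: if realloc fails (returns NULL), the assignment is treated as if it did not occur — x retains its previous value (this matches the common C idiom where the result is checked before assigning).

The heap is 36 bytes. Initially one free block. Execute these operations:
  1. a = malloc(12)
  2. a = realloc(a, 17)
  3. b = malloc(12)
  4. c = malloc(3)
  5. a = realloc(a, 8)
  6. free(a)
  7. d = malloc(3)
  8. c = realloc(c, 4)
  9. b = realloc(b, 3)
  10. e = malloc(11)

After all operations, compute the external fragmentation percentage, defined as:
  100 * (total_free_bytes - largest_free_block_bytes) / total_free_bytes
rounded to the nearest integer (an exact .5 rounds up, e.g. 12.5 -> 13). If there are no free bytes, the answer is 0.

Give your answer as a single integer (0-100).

Answer: 40

Derivation:
Op 1: a = malloc(12) -> a = 0; heap: [0-11 ALLOC][12-35 FREE]
Op 2: a = realloc(a, 17) -> a = 0; heap: [0-16 ALLOC][17-35 FREE]
Op 3: b = malloc(12) -> b = 17; heap: [0-16 ALLOC][17-28 ALLOC][29-35 FREE]
Op 4: c = malloc(3) -> c = 29; heap: [0-16 ALLOC][17-28 ALLOC][29-31 ALLOC][32-35 FREE]
Op 5: a = realloc(a, 8) -> a = 0; heap: [0-7 ALLOC][8-16 FREE][17-28 ALLOC][29-31 ALLOC][32-35 FREE]
Op 6: free(a) -> (freed a); heap: [0-16 FREE][17-28 ALLOC][29-31 ALLOC][32-35 FREE]
Op 7: d = malloc(3) -> d = 0; heap: [0-2 ALLOC][3-16 FREE][17-28 ALLOC][29-31 ALLOC][32-35 FREE]
Op 8: c = realloc(c, 4) -> c = 29; heap: [0-2 ALLOC][3-16 FREE][17-28 ALLOC][29-32 ALLOC][33-35 FREE]
Op 9: b = realloc(b, 3) -> b = 17; heap: [0-2 ALLOC][3-16 FREE][17-19 ALLOC][20-28 FREE][29-32 ALLOC][33-35 FREE]
Op 10: e = malloc(11) -> e = 3; heap: [0-2 ALLOC][3-13 ALLOC][14-16 FREE][17-19 ALLOC][20-28 FREE][29-32 ALLOC][33-35 FREE]
Free blocks: [3 9 3] total_free=15 largest=9 -> 100*(15-9)/15 = 600/15 = 40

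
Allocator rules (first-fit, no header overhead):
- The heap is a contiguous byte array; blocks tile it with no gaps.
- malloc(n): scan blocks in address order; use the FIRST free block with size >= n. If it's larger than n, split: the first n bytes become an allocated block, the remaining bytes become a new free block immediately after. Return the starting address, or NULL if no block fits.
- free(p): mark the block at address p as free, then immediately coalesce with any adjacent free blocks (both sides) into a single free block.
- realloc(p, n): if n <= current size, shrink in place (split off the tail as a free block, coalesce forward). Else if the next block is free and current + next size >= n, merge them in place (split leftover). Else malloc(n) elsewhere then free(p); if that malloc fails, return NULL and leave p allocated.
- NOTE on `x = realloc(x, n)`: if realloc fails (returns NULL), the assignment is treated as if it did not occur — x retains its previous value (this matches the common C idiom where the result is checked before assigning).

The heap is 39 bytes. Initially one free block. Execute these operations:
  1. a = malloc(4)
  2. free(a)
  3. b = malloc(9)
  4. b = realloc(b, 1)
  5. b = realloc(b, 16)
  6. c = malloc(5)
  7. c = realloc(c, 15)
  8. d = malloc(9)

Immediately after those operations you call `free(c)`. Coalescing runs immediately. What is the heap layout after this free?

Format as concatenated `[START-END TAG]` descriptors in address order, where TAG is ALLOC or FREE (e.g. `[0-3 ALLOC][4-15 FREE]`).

Op 1: a = malloc(4) -> a = 0; heap: [0-3 ALLOC][4-38 FREE]
Op 2: free(a) -> (freed a); heap: [0-38 FREE]
Op 3: b = malloc(9) -> b = 0; heap: [0-8 ALLOC][9-38 FREE]
Op 4: b = realloc(b, 1) -> b = 0; heap: [0-0 ALLOC][1-38 FREE]
Op 5: b = realloc(b, 16) -> b = 0; heap: [0-15 ALLOC][16-38 FREE]
Op 6: c = malloc(5) -> c = 16; heap: [0-15 ALLOC][16-20 ALLOC][21-38 FREE]
Op 7: c = realloc(c, 15) -> c = 16; heap: [0-15 ALLOC][16-30 ALLOC][31-38 FREE]
Op 8: d = malloc(9) -> d = NULL; heap: [0-15 ALLOC][16-30 ALLOC][31-38 FREE]
free(c): c = 16 -> block [16-30 ALLOC]; mark free, coalesce with adjacent free neighbors -> [0-15 ALLOC][16-38 FREE]

Answer: [0-15 ALLOC][16-38 FREE]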